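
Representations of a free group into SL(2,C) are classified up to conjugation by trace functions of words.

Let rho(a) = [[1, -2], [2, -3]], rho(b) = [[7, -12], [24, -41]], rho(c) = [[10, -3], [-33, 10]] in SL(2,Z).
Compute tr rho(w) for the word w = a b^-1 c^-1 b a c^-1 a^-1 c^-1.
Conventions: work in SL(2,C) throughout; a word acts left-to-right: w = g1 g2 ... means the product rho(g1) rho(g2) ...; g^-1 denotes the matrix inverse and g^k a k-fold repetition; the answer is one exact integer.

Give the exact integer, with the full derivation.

157768

rho(a) = [[1, -2], [2, -3]]
... * rho(b^-1) = [[-41, 12], [-24, 7]]  ->  [[7, -2], [-10, 3]]
... * rho(c^-1) = [[10, 3], [33, 10]]  ->  [[4, 1], [-1, 0]]
... * rho(b) = [[7, -12], [24, -41]]  ->  [[52, -89], [-7, 12]]
... * rho(a) = [[1, -2], [2, -3]]  ->  [[-126, 163], [17, -22]]
... * rho(c^-1) = [[10, 3], [33, 10]]  ->  [[4119, 1252], [-556, -169]]
... * rho(a^-1) = [[-3, 2], [-2, 1]]  ->  [[-14861, 9490], [2006, -1281]]
... * rho(c^-1) = [[10, 3], [33, 10]]  ->  [[164560, 50317], [-22213, -6792]]
tr = 164560 + -6792 = 157768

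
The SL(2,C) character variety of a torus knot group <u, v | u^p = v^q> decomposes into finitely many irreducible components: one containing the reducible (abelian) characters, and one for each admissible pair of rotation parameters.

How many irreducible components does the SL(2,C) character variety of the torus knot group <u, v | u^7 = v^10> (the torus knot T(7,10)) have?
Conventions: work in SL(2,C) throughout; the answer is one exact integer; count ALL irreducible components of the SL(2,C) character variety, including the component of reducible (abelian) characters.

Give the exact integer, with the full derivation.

In the torus knot group T(7,10), u^7 = v^10 is central, so an irreducible representation sends it to +I or -I (Schur).
On an irreducible component, tr(u) is locked at 2*cos(pi*alpha/7) for some alpha in 1..6, and tr(v) at 2*cos(pi*beta/10) for some beta in 1..9.
Consistency of u^7 = (-1)^alpha I with v^10 = (-1)^beta I forces alpha = beta (mod 2).
Counting: 3 odd alphas x 5 odd betas + 3 even alphas x 4 even betas = 15 + 12 = 27.
Total: 27 irreducible-character components + 1 reducible (abelian) component = 28.

28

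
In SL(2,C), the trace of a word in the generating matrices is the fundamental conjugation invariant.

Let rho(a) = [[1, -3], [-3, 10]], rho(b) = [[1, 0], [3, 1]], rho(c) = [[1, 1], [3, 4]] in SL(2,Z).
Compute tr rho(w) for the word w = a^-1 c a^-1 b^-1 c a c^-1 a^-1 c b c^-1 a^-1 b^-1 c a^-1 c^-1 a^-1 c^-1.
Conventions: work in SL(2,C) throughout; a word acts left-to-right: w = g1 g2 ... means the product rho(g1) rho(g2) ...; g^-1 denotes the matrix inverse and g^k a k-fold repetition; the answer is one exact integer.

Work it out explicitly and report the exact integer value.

rho(a^-1) = [[10, 3], [3, 1]]
... * rho(c) = [[1, 1], [3, 4]]  ->  [[19, 22], [6, 7]]
... * rho(a^-1) = [[10, 3], [3, 1]]  ->  [[256, 79], [81, 25]]
... * rho(b^-1) = [[1, 0], [-3, 1]]  ->  [[19, 79], [6, 25]]
... * rho(c) = [[1, 1], [3, 4]]  ->  [[256, 335], [81, 106]]
... * rho(a) = [[1, -3], [-3, 10]]  ->  [[-749, 2582], [-237, 817]]
... * rho(c^-1) = [[4, -1], [-3, 1]]  ->  [[-10742, 3331], [-3399, 1054]]
... * rho(a^-1) = [[10, 3], [3, 1]]  ->  [[-97427, -28895], [-30828, -9143]]
... * rho(c) = [[1, 1], [3, 4]]  ->  [[-184112, -213007], [-58257, -67400]]
... * rho(b) = [[1, 0], [3, 1]]  ->  [[-823133, -213007], [-260457, -67400]]
... * rho(c^-1) = [[4, -1], [-3, 1]]  ->  [[-2653511, 610126], [-839628, 193057]]
... * rho(a^-1) = [[10, 3], [3, 1]]  ->  [[-24704732, -7350407], [-7817109, -2325827]]
... * rho(b^-1) = [[1, 0], [-3, 1]]  ->  [[-2653511, -7350407], [-839628, -2325827]]
... * rho(c) = [[1, 1], [3, 4]]  ->  [[-24704732, -32055139], [-7817109, -10142936]]
... * rho(a^-1) = [[10, 3], [3, 1]]  ->  [[-343212737, -106169335], [-108599898, -33594263]]
... * rho(c^-1) = [[4, -1], [-3, 1]]  ->  [[-1054342943, 237043402], [-333616803, 75005635]]
... * rho(a^-1) = [[10, 3], [3, 1]]  ->  [[-9832299224, -2925985427], [-3111151125, -925844774]]
... * rho(c^-1) = [[4, -1], [-3, 1]]  ->  [[-30551240615, 6906313797], [-9667070178, 2185306351]]
tr = -30551240615 + 2185306351 = -28365934264

-28365934264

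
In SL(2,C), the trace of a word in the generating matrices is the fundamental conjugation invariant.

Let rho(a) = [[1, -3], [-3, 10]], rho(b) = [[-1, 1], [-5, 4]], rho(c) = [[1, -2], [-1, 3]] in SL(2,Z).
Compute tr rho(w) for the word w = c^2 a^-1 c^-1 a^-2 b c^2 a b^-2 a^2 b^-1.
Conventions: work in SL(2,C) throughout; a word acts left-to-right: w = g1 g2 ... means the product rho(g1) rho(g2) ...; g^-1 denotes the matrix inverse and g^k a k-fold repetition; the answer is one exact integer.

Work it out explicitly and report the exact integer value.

-4091601312

rho(c) = [[1, -2], [-1, 3]]
... * rho(c) = [[1, -2], [-1, 3]]  ->  [[3, -8], [-4, 11]]
... * rho(a^-1) = [[10, 3], [3, 1]]  ->  [[6, 1], [-7, -1]]
... * rho(c^-1) = [[3, 2], [1, 1]]  ->  [[19, 13], [-22, -15]]
... * rho(a^-1) = [[10, 3], [3, 1]]  ->  [[229, 70], [-265, -81]]
... * rho(a^-1) = [[10, 3], [3, 1]]  ->  [[2500, 757], [-2893, -876]]
... * rho(b) = [[-1, 1], [-5, 4]]  ->  [[-6285, 5528], [7273, -6397]]
... * rho(c) = [[1, -2], [-1, 3]]  ->  [[-11813, 29154], [13670, -33737]]
... * rho(c) = [[1, -2], [-1, 3]]  ->  [[-40967, 111088], [47407, -128551]]
... * rho(a) = [[1, -3], [-3, 10]]  ->  [[-374231, 1233781], [433060, -1427731]]
... * rho(b^-1) = [[4, -1], [5, -1]]  ->  [[4671981, -859550], [-5406415, 994671]]
... * rho(b^-1) = [[4, -1], [5, -1]]  ->  [[14390174, -3812431], [-16652305, 4411744]]
... * rho(a) = [[1, -3], [-3, 10]]  ->  [[25827467, -81294832], [-29887537, 94074355]]
... * rho(a) = [[1, -3], [-3, 10]]  ->  [[269711963, -890430721], [-312110602, 1030406161]]
... * rho(b^-1) = [[4, -1], [5, -1]]  ->  [[-3373305753, 620718758], [3903588397, -718295559]]
tr = -3373305753 + -718295559 = -4091601312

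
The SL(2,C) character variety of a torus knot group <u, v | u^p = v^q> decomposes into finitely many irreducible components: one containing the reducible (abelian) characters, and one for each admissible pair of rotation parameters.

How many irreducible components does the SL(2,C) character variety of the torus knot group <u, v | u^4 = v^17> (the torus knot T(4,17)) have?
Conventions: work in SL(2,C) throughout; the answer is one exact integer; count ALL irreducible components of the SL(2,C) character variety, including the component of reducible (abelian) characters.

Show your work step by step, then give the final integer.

In the torus knot group T(4,17), u^4 = v^17 is central, so an irreducible representation sends it to +I or -I (Schur).
So on each irreducible component the traces are pinned: tr(u) = 2*cos(pi*alpha/4) with 1 <= alpha <= 3, tr(v) = 2*cos(pi*beta/17) with 1 <= beta <= 16.
u^4 = (-1)^alpha I and v^17 = (-1)^beta I must agree, so alpha and beta have equal parity.
Enumerate parity-matched pairs: 2*8 odd-odd plus 1*8 even-even gives 24.
components with irreducible characters: 24; plus the single component of reducible (abelian) characters: total 25.

25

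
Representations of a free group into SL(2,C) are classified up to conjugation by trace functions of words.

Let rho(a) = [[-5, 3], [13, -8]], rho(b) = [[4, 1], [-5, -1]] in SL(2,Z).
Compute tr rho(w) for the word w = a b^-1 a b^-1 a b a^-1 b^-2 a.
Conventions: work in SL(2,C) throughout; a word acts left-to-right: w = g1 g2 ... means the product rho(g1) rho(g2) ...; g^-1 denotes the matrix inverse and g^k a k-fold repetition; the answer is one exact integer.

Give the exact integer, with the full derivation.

rho(a) = [[-5, 3], [13, -8]]
... * rho(b^-1) = [[-1, -1], [5, 4]]  ->  [[20, 17], [-53, -45]]
... * rho(a) = [[-5, 3], [13, -8]]  ->  [[121, -76], [-320, 201]]
... * rho(b^-1) = [[-1, -1], [5, 4]]  ->  [[-501, -425], [1325, 1124]]
... * rho(a) = [[-5, 3], [13, -8]]  ->  [[-3020, 1897], [7987, -5017]]
... * rho(b) = [[4, 1], [-5, -1]]  ->  [[-21565, -4917], [57033, 13004]]
... * rho(a^-1) = [[-8, -3], [-13, -5]]  ->  [[236441, 89280], [-625316, -236119]]
... * rho(b^-1) = [[-1, -1], [5, 4]]  ->  [[209959, 120679], [-555279, -319160]]
... * rho(b^-1) = [[-1, -1], [5, 4]]  ->  [[393436, 272757], [-1040521, -721361]]
... * rho(a) = [[-5, 3], [13, -8]]  ->  [[1578661, -1001748], [-4175088, 2649325]]
tr = 1578661 + 2649325 = 4227986

4227986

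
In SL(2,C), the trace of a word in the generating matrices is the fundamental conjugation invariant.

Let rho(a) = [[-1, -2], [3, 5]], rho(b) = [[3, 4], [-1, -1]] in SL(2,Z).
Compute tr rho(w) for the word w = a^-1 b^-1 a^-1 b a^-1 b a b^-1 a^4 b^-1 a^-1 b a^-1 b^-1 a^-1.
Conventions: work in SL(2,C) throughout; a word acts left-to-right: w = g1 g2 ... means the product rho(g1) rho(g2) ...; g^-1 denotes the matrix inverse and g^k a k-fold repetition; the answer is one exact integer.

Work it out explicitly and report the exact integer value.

rho(a^-1) = [[5, 2], [-3, -1]]
... * rho(b^-1) = [[-1, -4], [1, 3]]  ->  [[-3, -14], [2, 9]]
... * rho(a^-1) = [[5, 2], [-3, -1]]  ->  [[27, 8], [-17, -5]]
... * rho(b) = [[3, 4], [-1, -1]]  ->  [[73, 100], [-46, -63]]
... * rho(a^-1) = [[5, 2], [-3, -1]]  ->  [[65, 46], [-41, -29]]
... * rho(b) = [[3, 4], [-1, -1]]  ->  [[149, 214], [-94, -135]]
... * rho(a) = [[-1, -2], [3, 5]]  ->  [[493, 772], [-311, -487]]
... * rho(b^-1) = [[-1, -4], [1, 3]]  ->  [[279, 344], [-176, -217]]
... * rho(a) = [[-1, -2], [3, 5]]  ->  [[753, 1162], [-475, -733]]
... * rho(a) = [[-1, -2], [3, 5]]  ->  [[2733, 4304], [-1724, -2715]]
... * rho(a) = [[-1, -2], [3, 5]]  ->  [[10179, 16054], [-6421, -10127]]
... * rho(a) = [[-1, -2], [3, 5]]  ->  [[37983, 59912], [-23960, -37793]]
... * rho(b^-1) = [[-1, -4], [1, 3]]  ->  [[21929, 27804], [-13833, -17539]]
... * rho(a^-1) = [[5, 2], [-3, -1]]  ->  [[26233, 16054], [-16548, -10127]]
... * rho(b) = [[3, 4], [-1, -1]]  ->  [[62645, 88878], [-39517, -56065]]
... * rho(a^-1) = [[5, 2], [-3, -1]]  ->  [[46591, 36412], [-29390, -22969]]
... * rho(b^-1) = [[-1, -4], [1, 3]]  ->  [[-10179, -77128], [6421, 48653]]
... * rho(a^-1) = [[5, 2], [-3, -1]]  ->  [[180489, 56770], [-113854, -35811]]
tr = 180489 + -35811 = 144678

144678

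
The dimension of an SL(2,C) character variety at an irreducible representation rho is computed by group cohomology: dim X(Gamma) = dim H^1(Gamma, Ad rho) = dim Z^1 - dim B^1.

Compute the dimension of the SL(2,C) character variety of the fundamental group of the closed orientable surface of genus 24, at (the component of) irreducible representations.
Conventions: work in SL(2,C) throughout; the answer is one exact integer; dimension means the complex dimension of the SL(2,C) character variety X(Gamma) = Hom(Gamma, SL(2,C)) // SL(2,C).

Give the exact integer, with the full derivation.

138

The genus-24 surface group: 2g = 48 generators, one relator prod [a_i, b_i].
Unconstrained cocycle data is one sl_2 vector per generator (144 dimensions), cut by the relator condition d_2(z) = 0.
H^2 = coker(d_2) is dual to H^0 = 0 at irreducible rho (Poincare duality), so d_2 is onto: dim Z^1 = 141.
As always at irreducible rho, dim B^1 = 3.
Hence dim X = 141 - 3 = 138.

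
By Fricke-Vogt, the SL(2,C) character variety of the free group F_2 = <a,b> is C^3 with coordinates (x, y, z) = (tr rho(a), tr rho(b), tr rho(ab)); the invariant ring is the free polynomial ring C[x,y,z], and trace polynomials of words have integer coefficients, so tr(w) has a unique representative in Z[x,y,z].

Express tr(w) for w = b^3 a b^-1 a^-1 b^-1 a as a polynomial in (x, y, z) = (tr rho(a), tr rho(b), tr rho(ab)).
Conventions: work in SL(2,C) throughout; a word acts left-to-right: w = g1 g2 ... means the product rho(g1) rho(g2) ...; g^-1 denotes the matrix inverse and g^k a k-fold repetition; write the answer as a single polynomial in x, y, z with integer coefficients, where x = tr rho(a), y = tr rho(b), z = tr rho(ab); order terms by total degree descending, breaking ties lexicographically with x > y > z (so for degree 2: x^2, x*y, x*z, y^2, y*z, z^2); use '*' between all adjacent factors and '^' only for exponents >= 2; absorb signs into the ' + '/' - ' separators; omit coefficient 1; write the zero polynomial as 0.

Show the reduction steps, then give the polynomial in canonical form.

reduce: trace(a b^2) = trace(b) * trace(a b) - trace(a)   [square of b] = y*z - x
trace(b a b^2) = trace(b) * trace(b a b) - trace(b a)   [square of b] = y^2*z - x*y - z
trace(b^3 a b) = trace(b) * trace(b a b^2) - trace(b a b)   [square of b] = y^3*z - x*y^2 - 2*y*z + x
reduce: trace(a b a b) = trace(a b) * trace(a b) - trace(1)   [split at a repeated a] = z^2 - 2
trace(a b a) = trace(a) * trace(b a) - trace(b)   [square of a] = x*z - y
reduce: trace(a b a b^2) = trace(b) * trace(a b a b) - trace(a b a)   [square of b] = y*z^2 - x*z - y
so trace(a b^3 a b) = trace(b) * trace(a b a b^2) - trace(a b a b)   [square of b] = y^2*z^2 - x*y*z - y^2 - z^2 + 2
reduce: trace(a^2) = trace(a) * trace(a) - trace(1)   [square of a] = x^2 - 2
so trace(a^2 b^2) = trace(b) * trace(a^2 b) - trace(a^2)   [square of b] = x*y*z - x^2 - y^2 + 2
so trace(a b^3 a) = trace(b) * trace(a^2 b^2) - trace(a^2 b)   [square of b] = x*y^2*z - x^2*y - y^3 - x*z + 3*y
trace(b a b^3 a b) = trace(b) * trace(a b^3 a b) - trace(a b^3 a)   [square of b] = y^3*z^2 - 2*x*y^2*z + x^2*y - y*z^2 + x*z - y
trace(a b a b a b) = trace(b a b a) * trace(b a) - trace(a b)   [split at a repeated b] = z^3 - 3*z
trace(a b a b a) = trace(a) * trace(b a b a) - trace(b a b)   [square of a] = x*z^2 - y*z - x
reduce: trace(b a b a b a b) = trace(b) * trace(a b a b a b) - trace(a b a b a)   [square of b] = y*z^3 - x*z^2 - 2*y*z + x
trace(b a b^3 a b a) = trace(b) * trace(b a b a b a b) - trace(b a b a b a)   [square of b] = y^2*z^3 - x*y*z^2 - 2*y^2*z - z^3 + x*y + 3*z
trace(a b^3 a b a^-1 b) = trace(b a b^3 a b) * trace(a) - trace(b a b^3 a b a)   [inverse elimination on a] = x*y^3*z^2 - 2*x^2*y^2*z - y^2*z^3 + x^3*y + x^2*z + 2*y^2*z + z^3 - 2*x*y - 3*z
so trace(a^-1 b^-1 a b^3 a b) = trace(a b^3 a b a^-1) * trace(b) - trace(a b^3 a b a^-1 b)   [inverse elimination on b] = -x*y^3*z^2 + 2*x^2*y^2*z + y^4*z + y^2*z^3 - x^3*y - x*y^3 - x^2*z - 4*y^2*z - z^3 + 3*x*y + 3*z
so trace(b^3 a b^-1 a^-1 b^-1 a) = trace(a^-1 b^-1 a b^3 a) * trace(b) - trace(a^-1 b^-1 a b^3 a b)   [inverse elimination on b] = x*y^3*z^2 - 2*x^2*y^2*z - y^4*z - y^2*z^3 + x^3*y + x*y^3 + x^2*z + 5*y^2*z + z^3 - 4*x*y - 3*z

x*y^3*z^2 - 2*x^2*y^2*z - y^4*z - y^2*z^3 + x^3*y + x*y^3 + x^2*z + 5*y^2*z + z^3 - 4*x*y - 3*z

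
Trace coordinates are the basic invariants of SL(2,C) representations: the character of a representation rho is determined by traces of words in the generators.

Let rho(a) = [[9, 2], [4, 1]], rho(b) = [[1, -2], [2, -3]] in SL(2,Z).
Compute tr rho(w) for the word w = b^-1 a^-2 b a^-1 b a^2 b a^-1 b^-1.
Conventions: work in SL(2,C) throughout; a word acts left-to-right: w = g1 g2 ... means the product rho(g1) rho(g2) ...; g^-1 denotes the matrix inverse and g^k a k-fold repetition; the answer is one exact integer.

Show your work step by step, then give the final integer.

-4530170

rho(b^-1) = [[-3, 2], [-2, 1]]
... * rho(a^-1) = [[1, -2], [-4, 9]]  ->  [[-11, 24], [-6, 13]]
... * rho(a^-1) = [[1, -2], [-4, 9]]  ->  [[-107, 238], [-58, 129]]
... * rho(b) = [[1, -2], [2, -3]]  ->  [[369, -500], [200, -271]]
... * rho(a^-1) = [[1, -2], [-4, 9]]  ->  [[2369, -5238], [1284, -2839]]
... * rho(b) = [[1, -2], [2, -3]]  ->  [[-8107, 10976], [-4394, 5949]]
... * rho(a) = [[9, 2], [4, 1]]  ->  [[-29059, -5238], [-15750, -2839]]
... * rho(a) = [[9, 2], [4, 1]]  ->  [[-282483, -63356], [-153106, -34339]]
... * rho(b) = [[1, -2], [2, -3]]  ->  [[-409195, 755034], [-221784, 409229]]
... * rho(a^-1) = [[1, -2], [-4, 9]]  ->  [[-3429331, 7613696], [-1858700, 4126629]]
... * rho(b^-1) = [[-3, 2], [-2, 1]]  ->  [[-4939399, 755034], [-2677158, 409229]]
tr = -4939399 + 409229 = -4530170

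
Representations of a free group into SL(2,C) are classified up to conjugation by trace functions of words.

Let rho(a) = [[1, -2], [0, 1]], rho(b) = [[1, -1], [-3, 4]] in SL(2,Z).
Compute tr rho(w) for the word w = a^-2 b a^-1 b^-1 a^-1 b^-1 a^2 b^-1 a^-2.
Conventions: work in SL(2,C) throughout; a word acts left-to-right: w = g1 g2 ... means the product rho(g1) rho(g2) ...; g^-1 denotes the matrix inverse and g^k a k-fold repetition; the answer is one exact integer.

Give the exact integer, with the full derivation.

rho(a^-1) = [[1, 2], [0, 1]]
... * rho(a^-1) = [[1, 2], [0, 1]]  ->  [[1, 4], [0, 1]]
... * rho(b) = [[1, -1], [-3, 4]]  ->  [[-11, 15], [-3, 4]]
... * rho(a^-1) = [[1, 2], [0, 1]]  ->  [[-11, -7], [-3, -2]]
... * rho(b^-1) = [[4, 1], [3, 1]]  ->  [[-65, -18], [-18, -5]]
... * rho(a^-1) = [[1, 2], [0, 1]]  ->  [[-65, -148], [-18, -41]]
... * rho(b^-1) = [[4, 1], [3, 1]]  ->  [[-704, -213], [-195, -59]]
... * rho(a) = [[1, -2], [0, 1]]  ->  [[-704, 1195], [-195, 331]]
... * rho(a) = [[1, -2], [0, 1]]  ->  [[-704, 2603], [-195, 721]]
... * rho(b^-1) = [[4, 1], [3, 1]]  ->  [[4993, 1899], [1383, 526]]
... * rho(a^-1) = [[1, 2], [0, 1]]  ->  [[4993, 11885], [1383, 3292]]
... * rho(a^-1) = [[1, 2], [0, 1]]  ->  [[4993, 21871], [1383, 6058]]
tr = 4993 + 6058 = 11051

11051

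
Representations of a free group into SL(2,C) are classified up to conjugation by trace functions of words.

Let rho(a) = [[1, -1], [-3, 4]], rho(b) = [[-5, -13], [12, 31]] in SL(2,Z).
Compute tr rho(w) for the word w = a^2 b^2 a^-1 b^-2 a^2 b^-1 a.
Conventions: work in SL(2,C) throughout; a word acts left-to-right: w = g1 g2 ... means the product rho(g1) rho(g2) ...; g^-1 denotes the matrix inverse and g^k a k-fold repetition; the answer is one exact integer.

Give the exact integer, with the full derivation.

-5216064874

rho(a) = [[1, -1], [-3, 4]]
... * rho(a) = [[1, -1], [-3, 4]]  ->  [[4, -5], [-15, 19]]
... * rho(b) = [[-5, -13], [12, 31]]  ->  [[-80, -207], [303, 784]]
... * rho(b) = [[-5, -13], [12, 31]]  ->  [[-2084, -5377], [7893, 20365]]
... * rho(a^-1) = [[4, 1], [3, 1]]  ->  [[-24467, -7461], [92667, 28258]]
... * rho(b^-1) = [[31, 13], [-12, -5]]  ->  [[-668945, -280766], [2533581, 1063381]]
... * rho(b^-1) = [[31, 13], [-12, -5]]  ->  [[-17368103, -7292455], [65780439, 27619648]]
... * rho(a) = [[1, -1], [-3, 4]]  ->  [[4509262, -11801717], [-17078505, 44698153]]
... * rho(a) = [[1, -1], [-3, 4]]  ->  [[39914413, -51716130], [-151172964, 195871117]]
... * rho(b^-1) = [[31, 13], [-12, -5]]  ->  [[1857940363, 777468019], [-7036815288, -2944604117]]
... * rho(a) = [[1, -1], [-3, 4]]  ->  [[-474463694, 1251931713], [1796997063, -4741601180]]
tr = -474463694 + -4741601180 = -5216064874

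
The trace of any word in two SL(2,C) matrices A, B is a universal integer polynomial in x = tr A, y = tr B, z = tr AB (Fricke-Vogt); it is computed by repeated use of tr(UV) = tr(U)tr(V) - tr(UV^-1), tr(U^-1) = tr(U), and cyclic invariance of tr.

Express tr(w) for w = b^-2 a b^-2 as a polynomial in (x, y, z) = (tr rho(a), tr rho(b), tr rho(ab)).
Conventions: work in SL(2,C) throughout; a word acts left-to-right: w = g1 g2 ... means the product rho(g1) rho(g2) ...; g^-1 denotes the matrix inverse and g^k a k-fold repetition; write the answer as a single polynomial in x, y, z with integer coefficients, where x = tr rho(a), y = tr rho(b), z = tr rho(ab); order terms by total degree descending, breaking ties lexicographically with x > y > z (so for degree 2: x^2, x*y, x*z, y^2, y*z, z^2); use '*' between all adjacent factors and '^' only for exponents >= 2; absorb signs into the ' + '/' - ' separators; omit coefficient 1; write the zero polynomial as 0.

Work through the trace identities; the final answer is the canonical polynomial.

apply: trace(b^-1 a) = trace(a)*trace(b) - trace(a b)   [inverse elimination on b] = x*y - z
trace(a b^-2) = trace(b^-1 a)*trace(b) - trace(b^-1 a b)   [inverse elimination on b] = x*y^2 - y*z - x
trace(b^-1 a b^-2) = trace(a b^-2)*trace(b) - trace(a b^-1)   [inverse elimination on b] = x*y^3 - y^2*z - 2*x*y + z
use: trace(b^-2 a b^-2) = trace(b^-1 a b^-2)*trace(b) - trace(b^-1 a b^-1)   [inverse elimination on b] = x*y^4 - y^3*z - 3*x*y^2 + 2*y*z + x

x*y^4 - y^3*z - 3*x*y^2 + 2*y*z + x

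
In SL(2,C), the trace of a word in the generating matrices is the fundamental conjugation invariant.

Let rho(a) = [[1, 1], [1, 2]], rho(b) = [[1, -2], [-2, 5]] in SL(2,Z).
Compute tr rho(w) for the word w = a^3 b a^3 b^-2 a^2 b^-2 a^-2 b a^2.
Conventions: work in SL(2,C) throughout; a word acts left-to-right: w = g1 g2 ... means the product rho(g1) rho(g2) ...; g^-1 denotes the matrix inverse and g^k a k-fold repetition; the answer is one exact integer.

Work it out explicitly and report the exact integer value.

-207757397

rho(a) = [[1, 1], [1, 2]]
... * rho(a) = [[1, 1], [1, 2]]  ->  [[2, 3], [3, 5]]
... * rho(a) = [[1, 1], [1, 2]]  ->  [[5, 8], [8, 13]]
... * rho(b) = [[1, -2], [-2, 5]]  ->  [[-11, 30], [-18, 49]]
... * rho(a) = [[1, 1], [1, 2]]  ->  [[19, 49], [31, 80]]
... * rho(a) = [[1, 1], [1, 2]]  ->  [[68, 117], [111, 191]]
... * rho(a) = [[1, 1], [1, 2]]  ->  [[185, 302], [302, 493]]
... * rho(b^-1) = [[5, 2], [2, 1]]  ->  [[1529, 672], [2496, 1097]]
... * rho(b^-1) = [[5, 2], [2, 1]]  ->  [[8989, 3730], [14674, 6089]]
... * rho(a) = [[1, 1], [1, 2]]  ->  [[12719, 16449], [20763, 26852]]
... * rho(a) = [[1, 1], [1, 2]]  ->  [[29168, 45617], [47615, 74467]]
... * rho(b^-1) = [[5, 2], [2, 1]]  ->  [[237074, 103953], [387009, 169697]]
... * rho(b^-1) = [[5, 2], [2, 1]]  ->  [[1393276, 578101], [2274439, 943715]]
... * rho(a^-1) = [[2, -1], [-1, 1]]  ->  [[2208451, -815175], [3605163, -1330724]]
... * rho(a^-1) = [[2, -1], [-1, 1]]  ->  [[5232077, -3023626], [8541050, -4935887]]
... * rho(b) = [[1, -2], [-2, 5]]  ->  [[11279329, -25582284], [18412824, -41761535]]
... * rho(a) = [[1, 1], [1, 2]]  ->  [[-14302955, -39885239], [-23348711, -65110246]]
... * rho(a) = [[1, 1], [1, 2]]  ->  [[-54188194, -94073433], [-88458957, -153569203]]
tr = -54188194 + -153569203 = -207757397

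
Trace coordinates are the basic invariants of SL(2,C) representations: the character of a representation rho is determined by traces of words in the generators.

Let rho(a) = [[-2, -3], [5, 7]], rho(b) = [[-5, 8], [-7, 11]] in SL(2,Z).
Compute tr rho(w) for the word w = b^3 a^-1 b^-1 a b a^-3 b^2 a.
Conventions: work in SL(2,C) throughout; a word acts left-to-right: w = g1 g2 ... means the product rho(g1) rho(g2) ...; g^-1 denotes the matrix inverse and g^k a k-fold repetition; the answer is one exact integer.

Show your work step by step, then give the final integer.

rho(b) = [[-5, 8], [-7, 11]]
... * rho(b) = [[-5, 8], [-7, 11]]  ->  [[-31, 48], [-42, 65]]
... * rho(b) = [[-5, 8], [-7, 11]]  ->  [[-181, 280], [-245, 379]]
... * rho(a^-1) = [[7, 3], [-5, -2]]  ->  [[-2667, -1103], [-3610, -1493]]
... * rho(b^-1) = [[11, -8], [7, -5]]  ->  [[-37058, 26851], [-50161, 36345]]
... * rho(a) = [[-2, -3], [5, 7]]  ->  [[208371, 299131], [282047, 404898]]
... * rho(b) = [[-5, 8], [-7, 11]]  ->  [[-3135772, 4957409], [-4244521, 6710254]]
... * rho(a^-1) = [[7, 3], [-5, -2]]  ->  [[-46737449, -19322134], [-63262917, -26154071]]
... * rho(a^-1) = [[7, 3], [-5, -2]]  ->  [[-230551473, -101568079], [-312070064, -137480609]]
... * rho(a^-1) = [[7, 3], [-5, -2]]  ->  [[-1106019916, -488518261], [-1497087403, -661248974]]
... * rho(b) = [[-5, 8], [-7, 11]]  ->  [[8949727407, -14221860199], [12114179833, -19250437938]]
... * rho(b) = [[-5, 8], [-7, 11]]  ->  [[54804384358, -84842642933], [74182166401, -114841378654]]
... * rho(a) = [[-2, -3], [5, 7]]  ->  [[-533821983381, -758311653605], [-722571226072, -1026436149781]]
tr = -533821983381 + -1026436149781 = -1560258133162

-1560258133162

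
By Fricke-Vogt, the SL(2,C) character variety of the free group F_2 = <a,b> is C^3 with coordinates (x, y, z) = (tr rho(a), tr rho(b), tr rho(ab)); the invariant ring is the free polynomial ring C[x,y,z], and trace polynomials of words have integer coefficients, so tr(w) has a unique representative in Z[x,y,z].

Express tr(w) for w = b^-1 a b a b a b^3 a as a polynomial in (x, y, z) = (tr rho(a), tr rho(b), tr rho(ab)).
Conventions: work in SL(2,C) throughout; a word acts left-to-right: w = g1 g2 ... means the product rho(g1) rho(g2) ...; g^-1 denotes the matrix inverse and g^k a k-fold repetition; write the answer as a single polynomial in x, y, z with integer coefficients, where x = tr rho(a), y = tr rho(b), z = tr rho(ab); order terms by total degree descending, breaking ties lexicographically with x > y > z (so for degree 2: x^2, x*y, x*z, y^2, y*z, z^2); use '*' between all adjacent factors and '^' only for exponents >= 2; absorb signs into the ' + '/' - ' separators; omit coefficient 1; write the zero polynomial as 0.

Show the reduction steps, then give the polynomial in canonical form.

so tr(b a b a) = tr(b a) tr(b a) - tr(1) = z^2 - 2
tr(a b a b a b) = tr(b a) tr(b a b a) - tr(b^-1 a^-1) = z^3 - 3*z
so tr(b a b) = tr(b) tr(a b) - tr(a) = y*z - x
reduce: tr(a b a b a) = tr(a) tr(b a b a) - tr(b a b) = x*z^2 - y*z - x
tr(a b a b a b^2) = tr(b) tr(a b a b a b) - tr(a b a b a) = y*z^3 - x*z^2 - 2*y*z + x
tr(b a b a b^3 a) = tr(b) tr(a b a b a b^2) - tr(a b a b a b) = y^2*z^3 - x*y*z^2 - 2*y^2*z - z^3 + x*y + 3*z
reduce: tr(a b a) = tr(a) tr(b a) - tr(b) = x*z - y
tr(b a b a b) = tr(b) tr(a b a b) - tr(a b a) = y*z^2 - x*z - y
reduce: tr(b a b a b^2) = tr(b) tr(b a b a b) - tr(b a b a) = y^2*z^2 - x*y*z - y^2 - z^2 + 2
so tr(b a b a b^3) = tr(b) tr(b a b a b^2) - tr(b a b a b) = y^3*z^2 - x*y^2*z - y^3 - 2*y*z^2 + x*z + 3*y
tr(a b a b a b^3 a) = tr(a) tr(b a b a b^3 a) - tr(b a b a b^3) = x*y^2*z^3 - x^2*y*z^2 - y^3*z^2 - x*y^2*z - x*z^3 + x^2*y + y^3 + 2*y*z^2 + 2*x*z - 3*y
tr(a b a b a b a b) = tr(a b a b a b) tr(a b) - tr(b a b a) = z^4 - 4*z^2 + 2
reduce: tr(a b a b a b a) = tr(a) tr(b a b a b a) - tr(b a b a b) = x*z^3 - y*z^2 - 2*x*z + y
so tr(a b a b a b a b^2) = tr(b) tr(a b a b a b a b) - tr(a b a b a b a) = y*z^4 - x*z^3 - 3*y*z^2 + 2*x*z + y
tr(a b a b a b^3 a b) = tr(b) tr(a b a b a b a b^2) - tr(a b a b a b a b) = y^2*z^4 - x*y*z^3 - 3*y^2*z^2 - z^4 + 2*x*y*z + y^2 + 4*z^2 - 2
so tr(b^-1 a b a b a b^3 a) = tr(a b a b a b^3 a) tr(b) - tr(a b a b a b^3 a b) = x*y^3*z^3 - x^2*y^2*z^2 - y^4*z^2 - y^2*z^4 - x*y^3*z + x^2*y^2 + y^4 + 5*y^2*z^2 + z^4 - 4*y^2 - 4*z^2 + 2

x*y^3*z^3 - x^2*y^2*z^2 - y^4*z^2 - y^2*z^4 - x*y^3*z + x^2*y^2 + y^4 + 5*y^2*z^2 + z^4 - 4*y^2 - 4*z^2 + 2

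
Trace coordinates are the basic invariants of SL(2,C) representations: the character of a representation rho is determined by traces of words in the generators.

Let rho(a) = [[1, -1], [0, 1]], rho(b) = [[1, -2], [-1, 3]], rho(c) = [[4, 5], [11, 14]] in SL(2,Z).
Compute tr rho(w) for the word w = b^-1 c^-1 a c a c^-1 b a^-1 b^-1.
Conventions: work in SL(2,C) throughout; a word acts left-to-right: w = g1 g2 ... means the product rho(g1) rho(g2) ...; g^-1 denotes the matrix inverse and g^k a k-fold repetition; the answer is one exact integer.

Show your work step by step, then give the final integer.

rho(b^-1) = [[3, 2], [1, 1]]
... * rho(c^-1) = [[14, -5], [-11, 4]]  ->  [[20, -7], [3, -1]]
... * rho(a) = [[1, -1], [0, 1]]  ->  [[20, -27], [3, -4]]
... * rho(c) = [[4, 5], [11, 14]]  ->  [[-217, -278], [-32, -41]]
... * rho(a) = [[1, -1], [0, 1]]  ->  [[-217, -61], [-32, -9]]
... * rho(c^-1) = [[14, -5], [-11, 4]]  ->  [[-2367, 841], [-349, 124]]
... * rho(b) = [[1, -2], [-1, 3]]  ->  [[-3208, 7257], [-473, 1070]]
... * rho(a^-1) = [[1, 1], [0, 1]]  ->  [[-3208, 4049], [-473, 597]]
... * rho(b^-1) = [[3, 2], [1, 1]]  ->  [[-5575, -2367], [-822, -349]]
tr = -5575 + -349 = -5924

-5924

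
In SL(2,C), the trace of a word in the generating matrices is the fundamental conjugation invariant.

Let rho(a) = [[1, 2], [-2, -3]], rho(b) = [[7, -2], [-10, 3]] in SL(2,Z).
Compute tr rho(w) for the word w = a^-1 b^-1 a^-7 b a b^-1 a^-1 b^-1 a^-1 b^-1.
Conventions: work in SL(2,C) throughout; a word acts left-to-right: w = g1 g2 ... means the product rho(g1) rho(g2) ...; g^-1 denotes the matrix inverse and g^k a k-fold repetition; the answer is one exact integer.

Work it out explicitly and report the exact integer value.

-2617890

rho(a^-1) = [[-3, -2], [2, 1]]
... * rho(b^-1) = [[3, 2], [10, 7]]  ->  [[-29, -20], [16, 11]]
... * rho(a^-1) = [[-3, -2], [2, 1]]  ->  [[47, 38], [-26, -21]]
... * rho(a^-1) = [[-3, -2], [2, 1]]  ->  [[-65, -56], [36, 31]]
... * rho(a^-1) = [[-3, -2], [2, 1]]  ->  [[83, 74], [-46, -41]]
... * rho(a^-1) = [[-3, -2], [2, 1]]  ->  [[-101, -92], [56, 51]]
... * rho(a^-1) = [[-3, -2], [2, 1]]  ->  [[119, 110], [-66, -61]]
... * rho(a^-1) = [[-3, -2], [2, 1]]  ->  [[-137, -128], [76, 71]]
... * rho(a^-1) = [[-3, -2], [2, 1]]  ->  [[155, 146], [-86, -81]]
... * rho(b) = [[7, -2], [-10, 3]]  ->  [[-375, 128], [208, -71]]
... * rho(a) = [[1, 2], [-2, -3]]  ->  [[-631, -1134], [350, 629]]
... * rho(b^-1) = [[3, 2], [10, 7]]  ->  [[-13233, -9200], [7340, 5103]]
... * rho(a^-1) = [[-3, -2], [2, 1]]  ->  [[21299, 17266], [-11814, -9577]]
... * rho(b^-1) = [[3, 2], [10, 7]]  ->  [[236557, 163460], [-131212, -90667]]
... * rho(a^-1) = [[-3, -2], [2, 1]]  ->  [[-382751, -309654], [212302, 171757]]
... * rho(b^-1) = [[3, 2], [10, 7]]  ->  [[-4244793, -2933080], [2354476, 1626903]]
tr = -4244793 + 1626903 = -2617890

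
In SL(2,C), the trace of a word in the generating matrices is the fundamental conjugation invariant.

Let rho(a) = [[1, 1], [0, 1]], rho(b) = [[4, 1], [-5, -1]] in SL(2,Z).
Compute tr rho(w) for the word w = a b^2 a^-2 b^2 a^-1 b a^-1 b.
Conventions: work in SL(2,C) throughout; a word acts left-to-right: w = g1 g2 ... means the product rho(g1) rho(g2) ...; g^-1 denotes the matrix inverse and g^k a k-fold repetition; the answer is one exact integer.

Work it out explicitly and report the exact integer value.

rho(a) = [[1, 1], [0, 1]]
... * rho(b) = [[4, 1], [-5, -1]]  ->  [[-1, 0], [-5, -1]]
... * rho(b) = [[4, 1], [-5, -1]]  ->  [[-4, -1], [-15, -4]]
... * rho(a^-1) = [[1, -1], [0, 1]]  ->  [[-4, 3], [-15, 11]]
... * rho(a^-1) = [[1, -1], [0, 1]]  ->  [[-4, 7], [-15, 26]]
... * rho(b) = [[4, 1], [-5, -1]]  ->  [[-51, -11], [-190, -41]]
... * rho(b) = [[4, 1], [-5, -1]]  ->  [[-149, -40], [-555, -149]]
... * rho(a^-1) = [[1, -1], [0, 1]]  ->  [[-149, 109], [-555, 406]]
... * rho(b) = [[4, 1], [-5, -1]]  ->  [[-1141, -258], [-4250, -961]]
... * rho(a^-1) = [[1, -1], [0, 1]]  ->  [[-1141, 883], [-4250, 3289]]
... * rho(b) = [[4, 1], [-5, -1]]  ->  [[-8979, -2024], [-33445, -7539]]
tr = -8979 + -7539 = -16518

-16518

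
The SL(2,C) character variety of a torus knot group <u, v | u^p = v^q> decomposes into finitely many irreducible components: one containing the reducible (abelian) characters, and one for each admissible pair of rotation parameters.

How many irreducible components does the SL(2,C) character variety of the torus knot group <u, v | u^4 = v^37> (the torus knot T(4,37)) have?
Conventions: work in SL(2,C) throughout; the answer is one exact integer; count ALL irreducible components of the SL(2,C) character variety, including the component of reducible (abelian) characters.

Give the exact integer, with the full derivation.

For T(4,37): irreducibility forces the central element u^4 = v^37 to one of +I, -I.
So on each irreducible component the traces are pinned: tr(u) = 2*cos(pi*alpha/4) with 1 <= alpha <= 3, tr(v) = 2*cos(pi*beta/37) with 1 <= beta <= 36.
Consistency of u^4 = (-1)^alpha I with v^37 = (-1)^beta I forces alpha = beta (mod 2).
count pairs: odd alpha (2 choices) x odd beta (18), plus even alpha (1) x even beta (18): 2*18 + 1*18 = 54.
Total: 54 irreducible-character components + 1 reducible (abelian) component = 55.

55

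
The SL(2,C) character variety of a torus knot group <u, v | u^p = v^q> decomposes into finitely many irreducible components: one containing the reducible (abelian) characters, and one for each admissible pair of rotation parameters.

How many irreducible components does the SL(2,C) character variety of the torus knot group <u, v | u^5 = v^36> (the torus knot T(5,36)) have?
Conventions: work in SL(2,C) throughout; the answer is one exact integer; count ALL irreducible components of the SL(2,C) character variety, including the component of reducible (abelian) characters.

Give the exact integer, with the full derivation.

71

Gamma = < u, v | u^5 = v^36 > (torus knot T(5,36)); the central element u^5 = v^36 acts as +I or -I in any irreducible SL(2,C) representation.
On an irreducible component, tr(u) is locked at 2*cos(pi*alpha/5) for some alpha in 1..4, and tr(v) at 2*cos(pi*beta/36) for some beta in 1..35.
u^5 = (-1)^alpha I and v^36 = (-1)^beta I must agree, so alpha and beta have equal parity.
Enumerate parity-matched pairs: 2*18 odd-odd plus 2*17 even-even gives 70.
Total: 70 irreducible-character components + 1 reducible (abelian) component = 71.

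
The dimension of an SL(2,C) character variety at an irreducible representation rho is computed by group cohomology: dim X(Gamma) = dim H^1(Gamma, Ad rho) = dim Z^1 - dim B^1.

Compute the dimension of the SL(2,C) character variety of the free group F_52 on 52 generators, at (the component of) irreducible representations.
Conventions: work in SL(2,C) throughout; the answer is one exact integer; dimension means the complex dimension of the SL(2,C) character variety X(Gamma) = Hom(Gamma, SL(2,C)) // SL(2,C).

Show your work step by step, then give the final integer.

Gamma = F_52 has 52 generators and no relators.
So Z^1 = (sl_2)^52 in full: dim Z^1 = 156.
At an irreducible rho the centralizer of the image in sl_2 is 0, so the coboundary map sl_2 -> Z^1 is injective: dim B^1 = 3.
dim H^1 = 156 - 3 = 153, which is dim X.

153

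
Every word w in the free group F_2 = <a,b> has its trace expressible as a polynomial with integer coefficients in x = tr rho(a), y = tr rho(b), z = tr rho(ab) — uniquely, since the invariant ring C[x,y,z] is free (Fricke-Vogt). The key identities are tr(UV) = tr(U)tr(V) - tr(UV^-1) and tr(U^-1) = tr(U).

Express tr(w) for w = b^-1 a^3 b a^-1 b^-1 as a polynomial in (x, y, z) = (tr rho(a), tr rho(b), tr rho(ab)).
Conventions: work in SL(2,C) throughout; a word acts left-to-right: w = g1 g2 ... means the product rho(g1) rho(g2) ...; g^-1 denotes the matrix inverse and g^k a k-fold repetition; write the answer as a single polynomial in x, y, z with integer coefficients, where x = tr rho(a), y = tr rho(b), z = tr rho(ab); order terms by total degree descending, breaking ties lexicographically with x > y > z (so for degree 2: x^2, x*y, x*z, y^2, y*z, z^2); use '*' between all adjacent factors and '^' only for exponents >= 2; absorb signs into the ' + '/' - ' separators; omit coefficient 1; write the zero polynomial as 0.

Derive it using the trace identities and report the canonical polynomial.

reduce: tr(a^2 b) = tr(a)*tr(b a) - tr(b)   [square of a] = x*z - y
reduce: tr(b^2 a) = tr(b)*tr(a b) - tr(a)   [square of b] = y*z - x
reduce: tr(b^2) = tr(b)*tr(b) - tr(1)   [square of b] = y^2 - 2
so tr(b^2 a^2) = tr(a)*tr(b^2 a) - tr(b^2)   [square of a] = x*y*z - x^2 - y^2 + 2
reduce: tr(b a^3 b) = tr(a)*tr(b^2 a^2) - tr(b^2 a)   [square of a] = x^2*y*z - x^3 - x*y^2 - y*z + 3*x
tr(b a b a) = tr(a b)*tr(a b) - tr(1)   [split at a repeated a] = z^2 - 2
tr(b a b a^2) = tr(a)*tr(b a b a) - tr(b a b)   [square of a] = x*z^2 - y*z - x
so tr(b a^3 b a) = tr(a)*tr(b a b a^2) - tr(b a b a)   [square of a] = x^2*z^2 - x*y*z - x^2 - z^2 + 2
reduce: tr(a^3 b a^-1 b) = tr(b a^3 b)*tr(a) - tr(b a^3 b a)   [inverse elimination on a] = x^3*y*z - x^4 - x^2*y^2 - x^2*z^2 + 4*x^2 + z^2 - 2
tr(b^-1 a^3 b a^-1) = tr(a^3 b a^-1)*tr(b) - tr(a^3 b a^-1 b)   [inverse elimination on b] = -x^3*y*z + x^4 + x^2*y^2 + x^2*z^2 + x*y*z - 4*x^2 - y^2 - z^2 + 2
tr(b^-1 a^3 b a^-1 b^-1) = tr(b^-1 a^3 b a^-1)*tr(b) - tr(b^-1 a^3 b a^-1 b)   [inverse elimination on b] = -x^3*y^2*z + x^4*y + x^2*y^3 + x^2*y*z^2 + x*y^2*z - 4*x^2*y - y^3 - y*z^2 - x*z + 3*y

-x^3*y^2*z + x^4*y + x^2*y^3 + x^2*y*z^2 + x*y^2*z - 4*x^2*y - y^3 - y*z^2 - x*z + 3*y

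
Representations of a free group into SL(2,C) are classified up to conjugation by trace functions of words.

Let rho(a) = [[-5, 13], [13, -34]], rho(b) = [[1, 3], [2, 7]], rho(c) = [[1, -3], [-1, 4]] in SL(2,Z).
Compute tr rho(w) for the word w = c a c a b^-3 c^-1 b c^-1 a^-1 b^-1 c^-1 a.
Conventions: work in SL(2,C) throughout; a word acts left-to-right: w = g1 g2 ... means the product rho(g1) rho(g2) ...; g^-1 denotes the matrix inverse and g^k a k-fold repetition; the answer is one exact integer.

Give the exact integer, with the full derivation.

rho(c) = [[1, -3], [-1, 4]]
... * rho(a) = [[-5, 13], [13, -34]]  ->  [[-44, 115], [57, -149]]
... * rho(c) = [[1, -3], [-1, 4]]  ->  [[-159, 592], [206, -767]]
... * rho(a) = [[-5, 13], [13, -34]]  ->  [[8491, -22195], [-11001, 28756]]
... * rho(b^-1) = [[7, -3], [-2, 1]]  ->  [[103827, -47668], [-134519, 61759]]
... * rho(b^-1) = [[7, -3], [-2, 1]]  ->  [[822125, -359149], [-1065151, 465316]]
... * rho(b^-1) = [[7, -3], [-2, 1]]  ->  [[6473173, -2825524], [-8386689, 3660769]]
... * rho(c^-1) = [[4, 3], [1, 1]]  ->  [[23067168, 16593995], [-29885987, -21499298]]
... * rho(b) = [[1, 3], [2, 7]]  ->  [[56255158, 185359469], [-72884583, -240153047]]
... * rho(c^-1) = [[4, 3], [1, 1]]  ->  [[410380101, 354124943], [-531691379, -458806796]]
... * rho(a^-1) = [[-34, -13], [-13, -5]]  ->  [[-18556547693, -7105566028], [24041995234, 9206021907]]
... * rho(b^-1) = [[7, -3], [-2, 1]]  ->  [[-115684701795, 48564077051], [149881922824, -62919963795]]
... * rho(c^-1) = [[4, 3], [1, 1]]  ->  [[-414174730129, -298490028334], [536607727501, 386725804677]]
... * rho(a) = [[-5, 13], [13, -34]]  ->  [[-1809496717697, 4764389471679], [2344396823296, -6172776901505]]
tr = -1809496717697 + -6172776901505 = -7982273619202

-7982273619202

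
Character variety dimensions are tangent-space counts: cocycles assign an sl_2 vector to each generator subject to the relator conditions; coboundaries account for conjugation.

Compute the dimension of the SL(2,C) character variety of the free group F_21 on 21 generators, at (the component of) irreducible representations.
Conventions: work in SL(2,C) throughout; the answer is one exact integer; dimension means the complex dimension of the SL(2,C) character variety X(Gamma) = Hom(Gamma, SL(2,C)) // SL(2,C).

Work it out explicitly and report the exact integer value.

60

The free group F_21: 21 generators, no relators.
So Z^1 = (sl_2)^21 in full: dim Z^1 = 63.
Irreducibility makes the coboundary map sl_2 -> Z^1 injective (trivial centralizer), so dim B^1 = 3.
dim X = dim H^1 = dim Z^1 - dim B^1 = 63 - 3 = 60.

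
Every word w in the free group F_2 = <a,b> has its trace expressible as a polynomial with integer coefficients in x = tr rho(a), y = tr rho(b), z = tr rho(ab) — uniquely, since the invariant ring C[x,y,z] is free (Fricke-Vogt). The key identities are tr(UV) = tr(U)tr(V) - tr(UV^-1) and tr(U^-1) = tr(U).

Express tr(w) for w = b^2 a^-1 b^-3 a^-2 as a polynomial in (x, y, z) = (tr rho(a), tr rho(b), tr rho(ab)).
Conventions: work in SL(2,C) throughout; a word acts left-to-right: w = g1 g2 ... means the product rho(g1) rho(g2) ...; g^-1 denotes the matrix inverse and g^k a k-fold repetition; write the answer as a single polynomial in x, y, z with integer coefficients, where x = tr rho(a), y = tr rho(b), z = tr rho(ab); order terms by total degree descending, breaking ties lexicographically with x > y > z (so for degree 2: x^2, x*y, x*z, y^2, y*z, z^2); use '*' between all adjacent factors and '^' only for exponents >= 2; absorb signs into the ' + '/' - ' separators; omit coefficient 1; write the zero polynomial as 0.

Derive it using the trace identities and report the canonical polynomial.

tr(a^-1) = tr(a) = x
tr(a^-2) = tr(a^-1)*tr(a) - tr(1) = x^2 - 2
tr(b^2 a) = tr(b)*tr(a b) - tr(a) = y*z - x
tr(b^2) = tr(b)*tr(b) - tr(1) = y^2 - 2
tr(a b^2 a) = tr(a)*tr(b^2 a) - tr(b^2) = x*y*z - x^2 - y^2 + 2
tr(a b a b) = tr(b a)*tr(b a) - tr(1)   [split at repeated b] = z^2 - 2
tr(a b a) = tr(a)*tr(b a) - tr(b) = x*z - y
tr(a b^2 a b) = tr(b)*tr(a b a b) - tr(a b a) = y*z^2 - x*z - y
tr(b^2 a b^-1 a) = tr(a b^2 a)*tr(b) - tr(a b^2 a b) = x*y^2*z - x^2*y - y^3 - y*z^2 + x*z + 3*y
tr(a^-1 b^2 a b^-1) = tr(b^2 a b^-1)*tr(a) - tr(b^2 a b^-1 a) = -x*y^2*z + x^2*y + y^3 + y*z^2 - 3*y
tr(b^2 a b^-2 a^-1) = tr(a^-1 b^2 a b^-1)*tr(b) - tr(a^-1 b^2 a) = -x*y^3*z + x^2*y^2 + y^4 + y^2*z^2 - 4*y^2 + 2
tr(b^-2 a^-2 b^2 a) = tr(b^2 a b^-2 a^-1)*tr(a) - tr(b^2 a b^-2) = -x^2*y^3*z + x^3*y^2 + x*y^4 + x*y^2*z^2 - 4*x*y^2 + x
tr(a^-2 b^2 a^-1 b^-2) = tr(b^-2 a^-2 b^2)*tr(a) - tr(b^-2 a^-2 b^2 a) = x^2*y^3*z - x^3*y^2 - x*y^4 - x*y^2*z^2 + x^3 + 4*x*y^2 - 3*x
tr(a^-1 b^2) = tr(b^2)*tr(a) - tr(b^2 a) = x*y^2 - y*z - x
tr(a^-1 b^2 a^-1) = tr(a^-1 b^2)*tr(a) - tr(a^-1 b^2 a) = x^2*y^2 - x*y*z - x^2 - y^2 + 2
tr(b^3) = tr(b)*tr(b^2) - tr(b) = y^3 - 3*y
tr(b^3 a) = tr(b)*tr(b a b) - tr(b a) = y^2*z - x*y - z
tr(b a^-1 b^2) = tr(b^3)*tr(a) - tr(b^3 a) = x*y^3 - y^2*z - 2*x*y + z
tr(b a^-1 b^2 a) = tr(b^2 a b)*tr(a) - tr(b^2 a b a) = x*y^2*z - x^2*y - y*z^2 + y
tr(a^-1 b^2 a^-1 b) = tr(b a^-1 b^2)*tr(a) - tr(b a^-1 b^2 a) = x^2*y^3 - 2*x*y^2*z - x^2*y + y*z^2 + x*z - y
tr(a^-1 b^2 a^-1 b^-1) = tr(a^-1 b^2 a^-1)*tr(b) - tr(a^-1 b^2 a^-1 b) = x*y^2*z - y^3 - y*z^2 - x*z + 3*y
tr(b a^-1) = tr(b)*tr(a) - tr(b a) = x*y - z
tr(a^-2 b^2 a^-1 b^-1) = tr(a^-1 b^2 a^-1 b^-1)*tr(a) - tr(a^-1 b^2 a^-1 b^-1 a) = x^2*y^2*z - x*y^3 - x*y*z^2 - x^2*z + 2*x*y + z
tr(b^2 a^-1 b^-3 a^-2) = tr(a^-2 b^2 a^-1 b^-2)*tr(b) - tr(a^-2 b^2 a^-1 b^-1) = x^2*y^4*z - x^3*y^3 - x*y^5 - x*y^3*z^2 - x^2*y^2*z + x^3*y + 5*x*y^3 + x*y*z^2 + x^2*z - 5*x*y - z

x^2*y^4*z - x^3*y^3 - x*y^5 - x*y^3*z^2 - x^2*y^2*z + x^3*y + 5*x*y^3 + x*y*z^2 + x^2*z - 5*x*y - z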